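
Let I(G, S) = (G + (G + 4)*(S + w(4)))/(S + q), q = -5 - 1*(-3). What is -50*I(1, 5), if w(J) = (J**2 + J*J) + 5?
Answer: -10550/3 ≈ -3516.7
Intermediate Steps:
w(J) = 5 + 2*J**2 (w(J) = (J**2 + J**2) + 5 = 2*J**2 + 5 = 5 + 2*J**2)
q = -2 (q = -5 + 3 = -2)
I(G, S) = (G + (4 + G)*(37 + S))/(-2 + S) (I(G, S) = (G + (G + 4)*(S + (5 + 2*4**2)))/(S - 2) = (G + (4 + G)*(S + (5 + 2*16)))/(-2 + S) = (G + (4 + G)*(S + (5 + 32)))/(-2 + S) = (G + (4 + G)*(S + 37))/(-2 + S) = (G + (4 + G)*(37 + S))/(-2 + S))
-50*I(1, 5) = -50*(148 + 4*5 + 38*1 + 1*5)/(-2 + 5) = -50*(148 + 20 + 38 + 5)/3 = -50*211/3 = -10550/3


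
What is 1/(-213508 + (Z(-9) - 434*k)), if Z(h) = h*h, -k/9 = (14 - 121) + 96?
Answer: -1/256393 ≈ -3.9003e-6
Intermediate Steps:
k = 99 (k = -9*((14 - 121) + 96) = -9*(-107 + 96) = -9*(-11) = 99)
Z(h) = h**2
1/(-213508 + (Z(-9) - 434*k)) = 1/(-213508 + ((-9)**2 - 434*99)) = 1/(-213508 + (81 - 42966)) = 1/(-213508 - 42885) = 1/(-256393) = -1/256393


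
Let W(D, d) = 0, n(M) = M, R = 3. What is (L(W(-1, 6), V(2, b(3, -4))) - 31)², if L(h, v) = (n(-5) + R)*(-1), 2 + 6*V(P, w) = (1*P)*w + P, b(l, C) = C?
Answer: 841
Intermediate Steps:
V(P, w) = -⅓ + P/6 + P*w/6 (V(P, w) = -⅓ + ((1*P)*w + P)/6 = -⅓ + (P*w + P)/6 = -⅓ + (P + P*w)/6 = -⅓ + (P/6 + P*w/6) = -⅓ + P/6 + P*w/6)
L(h, v) = 2 (L(h, v) = (-5 + 3)*(-1) = -2*(-1) = 2)
(L(W(-1, 6), V(2, b(3, -4))) - 31)² = (2 - 31)² = (-29)² = 841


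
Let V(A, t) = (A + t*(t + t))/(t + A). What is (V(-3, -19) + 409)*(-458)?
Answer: -1895891/11 ≈ -1.7235e+5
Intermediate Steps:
V(A, t) = (A + 2*t²)/(A + t) (V(A, t) = (A + t*(2*t))/(A + t) = (A + 2*t²)/(A + t))
(V(-3, -19) + 409)*(-458) = ((-3 + 2*(-19)²)/(-3 - 19) + 409)*(-458) = ((-3 + 2*361)/(-22) + 409)*(-458) = (-(-3 + 722)/22 + 409)*(-458) = (-1/22*719 + 409)*(-458) = (-719/22 + 409)*(-458) = (8279/22)*(-458) = -1895891/11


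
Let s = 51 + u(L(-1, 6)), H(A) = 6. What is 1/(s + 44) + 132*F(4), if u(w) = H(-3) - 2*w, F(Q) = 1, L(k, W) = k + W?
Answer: 12013/91 ≈ 132.01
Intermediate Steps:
L(k, W) = W + k
u(w) = 6 - 2*w
s = 47 (s = 51 + (6 - 2*(6 - 1)) = 51 + (6 - 2*5) = 51 + (6 - 10) = 51 - 4 = 47)
1/(s + 44) + 132*F(4) = 1/(47 + 44) + 132*1 = 1/91 + 132 = 12013/91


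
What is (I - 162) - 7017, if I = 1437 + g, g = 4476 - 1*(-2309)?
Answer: 1043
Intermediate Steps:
g = 6785 (g = 4476 + 2309 = 6785)
I = 8222 (I = 1437 + 6785 = 8222)
(I - 162) - 7017 = (8222 - 162) - 7017 = 8060 - 7017 = 1043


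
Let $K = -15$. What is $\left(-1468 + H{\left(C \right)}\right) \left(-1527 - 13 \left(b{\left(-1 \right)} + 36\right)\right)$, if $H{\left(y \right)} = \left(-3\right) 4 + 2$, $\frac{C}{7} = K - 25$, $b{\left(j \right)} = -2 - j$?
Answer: $2929396$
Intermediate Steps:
$C = -280$ ($C = 7 \left(-15 - 25\right) = 7 \left(-40\right) = -280$)
$H{\left(y \right)} = -10$ ($H{\left(y \right)} = -12 + 2 = -10$)
$\left(-1468 + H{\left(C \right)}\right) \left(-1527 - 13 \left(b{\left(-1 \right)} + 36\right)\right) = \left(-1468 - 10\right) \left(-1527 - 13 \left(\left(-2 - -1\right) + 36\right)\right) = - 1478 \left(-1527 - 13 \left(\left(-2 + 1\right) + 36\right)\right) = - 1478 \left(-1527 - 13 \left(-1 + 36\right)\right) = - 1478 \left(-1527 - 455\right) = \left(-1478\right) \left(-1982\right) = 2929396$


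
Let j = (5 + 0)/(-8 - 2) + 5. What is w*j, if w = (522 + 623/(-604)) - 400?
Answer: 657585/1208 ≈ 544.36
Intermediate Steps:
j = 9/2 (j = 5/(-10) + 5 = 5*(-⅒) + 5 = -½ + 5 = 9/2 ≈ 4.5000)
w = 73065/604 (w = (522 + 623*(-1/604)) - 400 = (522 - 623/604) - 400 = 314665/604 - 400 = 73065/604 ≈ 120.97)
w*j = (73065/604)*(9/2) = 657585/1208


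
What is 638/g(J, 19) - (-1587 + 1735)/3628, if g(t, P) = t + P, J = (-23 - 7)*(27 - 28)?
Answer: 576853/44443 ≈ 12.980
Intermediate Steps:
J = 30 (J = -30*(-1) = 30)
g(t, P) = P + t
638/g(J, 19) - (-1587 + 1735)/3628 = 638/(19 + 30) - (-1587 + 1735)/3628 = 638/49 - 1*148*(1/3628) = 638*(1/49) - 148*1/3628 = 638/49 - 37/907 = 576853/44443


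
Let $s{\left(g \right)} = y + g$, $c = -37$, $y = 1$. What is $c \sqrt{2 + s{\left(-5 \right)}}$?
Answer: $- 37 i \sqrt{2} \approx - 52.326 i$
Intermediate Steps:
$s{\left(g \right)} = 1 + g$
$c \sqrt{2 + s{\left(-5 \right)}} = - 37 \sqrt{2 + \left(1 - 5\right)} = - 37 \sqrt{2 - 4} = - 37 \sqrt{-2} = - 37 i \sqrt{2}$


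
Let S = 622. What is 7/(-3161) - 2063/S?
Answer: -6525497/1966142 ≈ -3.3189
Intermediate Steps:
7/(-3161) - 2063/S = 7/(-3161) - 2063/622 = 7*(-1/3161) - 2063*1/622 = -7/3161 - 2063/622 = -6525497/1966142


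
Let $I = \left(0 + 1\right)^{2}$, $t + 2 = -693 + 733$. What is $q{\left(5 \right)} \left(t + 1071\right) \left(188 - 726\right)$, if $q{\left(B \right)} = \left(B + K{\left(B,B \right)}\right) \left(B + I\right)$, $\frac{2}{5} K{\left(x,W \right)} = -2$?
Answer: $0$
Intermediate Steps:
$t = 38$ ($t = -2 + \left(-693 + 733\right) = -2 + 40 = 38$)
$K{\left(x,W \right)} = -5$ ($K{\left(x,W \right)} = \frac{5}{2} \left(-2\right) = -5$)
$I = 1$ ($I = 1^{2} = 1$)
$q{\left(B \right)} = \left(1 + B\right) \left(-5 + B\right)$ ($q{\left(B \right)} = \left(B - 5\right) \left(B + 1\right) = \left(-5 + B\right) \left(1 + B\right) = \left(1 + B\right) \left(-5 + B\right)$)
$q{\left(5 \right)} \left(t + 1071\right) \left(188 - 726\right) = \left(-5 + 5^{2} - 20\right) \left(38 + 1071\right) \left(188 - 726\right) = \left(-5 + 25 - 20\right) 1109 \left(-538\right) = 0 \left(-596642\right) = 0$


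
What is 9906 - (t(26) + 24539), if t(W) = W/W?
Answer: -14634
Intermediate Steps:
t(W) = 1
9906 - (t(26) + 24539) = 9906 - (1 + 24539) = 9906 - 1*24540 = 9906 - 24540 = -14634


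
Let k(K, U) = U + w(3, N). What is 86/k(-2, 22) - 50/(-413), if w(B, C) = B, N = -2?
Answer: 36768/10325 ≈ 3.5611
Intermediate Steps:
k(K, U) = 3 + U (k(K, U) = U + 3 = 3 + U)
86/k(-2, 22) - 50/(-413) = 86/(3 + 22) - 50/(-413) = 86/25 - 50*(-1/413) = 86*(1/25) + 50/413 = 86/25 + 50/413 = 36768/10325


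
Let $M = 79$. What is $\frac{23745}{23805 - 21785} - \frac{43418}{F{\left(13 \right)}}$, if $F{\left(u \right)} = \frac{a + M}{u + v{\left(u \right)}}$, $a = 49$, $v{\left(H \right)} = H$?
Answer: $- \frac{28465925}{3232} \approx -8807.5$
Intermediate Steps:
$F{\left(u \right)} = \frac{64}{u}$ ($F{\left(u \right)} = \frac{49 + 79}{u + u} = \frac{128}{2 u} = 128 \frac{1}{2 u} = \frac{64}{u}$)
$\frac{23745}{23805 - 21785} - \frac{43418}{F{\left(13 \right)}} = \frac{23745}{23805 - 21785} - \frac{43418}{64 \cdot \frac{1}{13}} = \frac{23745}{2020} - \frac{43418}{64 \cdot \frac{1}{13}} = 23745 \cdot \frac{1}{2020} - \frac{43418}{\frac{64}{13}} = \frac{4749}{404} - \frac{282217}{32} = - \frac{28465925}{3232}$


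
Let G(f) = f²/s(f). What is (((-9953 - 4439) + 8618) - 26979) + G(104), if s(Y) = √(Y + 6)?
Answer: -32753 + 5408*√110/55 ≈ -31722.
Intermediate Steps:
s(Y) = √(6 + Y)
G(f) = f²/√(6 + f) (G(f) = f²/(√(6 + f)) = f²/√(6 + f))
(((-9953 - 4439) + 8618) - 26979) + G(104) = (((-9953 - 4439) + 8618) - 26979) + 104²/√(6 + 104) = ((-14392 + 8618) - 26979) + 10816/√110 = (-5774 - 26979) + 10816*(√110/110) = -32753 + 5408*√110/55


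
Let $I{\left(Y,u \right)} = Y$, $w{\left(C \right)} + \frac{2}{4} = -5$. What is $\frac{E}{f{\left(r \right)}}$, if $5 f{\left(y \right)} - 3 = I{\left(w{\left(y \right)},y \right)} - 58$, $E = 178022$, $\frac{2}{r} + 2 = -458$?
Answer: $- \frac{1780220}{121} \approx -14713.0$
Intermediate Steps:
$r = - \frac{1}{230}$ ($r = \frac{2}{-2 - 458} = \frac{2}{-460} = 2 \left(- \frac{1}{460}\right) = - \frac{1}{230} \approx -0.0043478$)
$w{\left(C \right)} = - \frac{11}{2}$ ($w{\left(C \right)} = - \frac{1}{2} - 5 = - \frac{11}{2}$)
$f{\left(y \right)} = - \frac{121}{10}$ ($f{\left(y \right)} = \frac{3}{5} + \frac{- \frac{11}{2} - 58}{5} = \frac{3}{5} + \frac{1}{5} \left(- \frac{127}{2}\right) = \frac{3}{5} - \frac{127}{10} = - \frac{121}{10}$)
$\frac{E}{f{\left(r \right)}} = \frac{178022}{- \frac{121}{10}} = 178022 \left(- \frac{10}{121}\right) = - \frac{1780220}{121}$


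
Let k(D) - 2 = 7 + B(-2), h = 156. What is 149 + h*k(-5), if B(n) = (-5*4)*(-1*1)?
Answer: 4673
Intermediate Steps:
B(n) = 20 (B(n) = -20*(-1) = 20)
k(D) = 29 (k(D) = 2 + (7 + 20) = 2 + 27 = 29)
149 + h*k(-5) = 149 + 156*29 = 149 + 4524 = 4673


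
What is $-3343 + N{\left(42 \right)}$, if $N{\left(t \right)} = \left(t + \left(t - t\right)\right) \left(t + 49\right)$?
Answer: $479$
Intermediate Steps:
$N{\left(t \right)} = t \left(49 + t\right)$ ($N{\left(t \right)} = \left(t + 0\right) \left(49 + t\right) = t \left(49 + t\right)$)
$-3343 + N{\left(42 \right)} = -3343 + 42 \left(49 + 42\right) = -3343 + 42 \cdot 91 = -3343 + 3822 = 479$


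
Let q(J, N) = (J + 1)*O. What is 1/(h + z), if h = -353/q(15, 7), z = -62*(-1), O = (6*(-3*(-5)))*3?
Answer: 4320/267487 ≈ 0.016150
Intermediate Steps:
O = 270 (O = (6*15)*3 = 90*3 = 270)
q(J, N) = 270 + 270*J (q(J, N) = (J + 1)*270 = (1 + J)*270 = 270 + 270*J)
z = 62
h = -353/4320 (h = -353/(270 + 270*15) = -353/(270 + 4050) = -353/4320 ≈ -0.081713)
1/(h + z) = 1/(-353/4320 + 62) = 1/(267487/4320) = 4320/267487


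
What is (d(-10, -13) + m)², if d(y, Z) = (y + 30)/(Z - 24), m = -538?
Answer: 397045476/1369 ≈ 2.9003e+5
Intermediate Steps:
d(y, Z) = (30 + y)/(-24 + Z)
(d(-10, -13) + m)² = ((30 - 10)/(-24 - 13) - 538)² = (20/(-37) - 538)² = (-1/37*20 - 538)² = (-20/37 - 538)² = (-19926/37)² = 397045476/1369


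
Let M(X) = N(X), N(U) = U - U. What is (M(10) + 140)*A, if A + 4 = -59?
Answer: -8820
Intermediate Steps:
A = -63 (A = -4 - 59 = -63)
N(U) = 0 (N(U) = U - U = 0)
M(X) = 0
(M(10) + 140)*A = (0 + 140)*(-63) = 140*(-63) = -8820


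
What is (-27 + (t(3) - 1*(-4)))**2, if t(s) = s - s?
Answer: 529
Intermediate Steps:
t(s) = 0
(-27 + (t(3) - 1*(-4)))**2 = (-27 + (0 - 1*(-4)))**2 = (-27 + (0 + 4))**2 = (-27 + 4)**2 = (-23)**2 = 529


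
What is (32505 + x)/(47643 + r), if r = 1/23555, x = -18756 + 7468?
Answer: 499766435/1122230866 ≈ 0.44533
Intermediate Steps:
x = -11288
r = 1/23555 ≈ 4.2454e-5
(32505 + x)/(47643 + r) = (32505 - 11288)/(47643 + 1/23555) = 21217/(1122230866/23555) = 21217*(23555/1122230866) = 499766435/1122230866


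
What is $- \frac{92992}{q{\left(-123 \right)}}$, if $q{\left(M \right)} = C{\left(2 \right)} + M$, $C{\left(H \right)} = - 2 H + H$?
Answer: $\frac{92992}{125} \approx 743.94$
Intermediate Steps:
$C{\left(H \right)} = - H$
$q{\left(M \right)} = -2 + M$ ($q{\left(M \right)} = \left(-1\right) 2 + M = -2 + M$)
$- \frac{92992}{q{\left(-123 \right)}} = - \frac{92992}{-2 - 123} = - \frac{92992}{-125} = \left(-92992\right) \left(- \frac{1}{125}\right) = \frac{92992}{125}$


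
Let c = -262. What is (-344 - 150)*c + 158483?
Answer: 287911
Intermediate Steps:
(-344 - 150)*c + 158483 = (-344 - 150)*(-262) + 158483 = -494*(-262) + 158483 = 129428 + 158483 = 287911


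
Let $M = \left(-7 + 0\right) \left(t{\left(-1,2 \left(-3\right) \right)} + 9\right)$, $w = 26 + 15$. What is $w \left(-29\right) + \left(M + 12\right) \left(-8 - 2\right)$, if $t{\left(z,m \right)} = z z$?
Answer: $-609$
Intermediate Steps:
$w = 41$
$t{\left(z,m \right)} = z^{2}$
$M = -70$ ($M = \left(-7 + 0\right) \left(\left(-1\right)^{2} + 9\right) = - 7 \left(1 + 9\right) = \left(-7\right) 10 = -70$)
$w \left(-29\right) + \left(M + 12\right) \left(-8 - 2\right) = 41 \left(-29\right) + \left(-70 + 12\right) \left(-8 - 2\right) = -1189 - -580 = -1189 + 580 = -609$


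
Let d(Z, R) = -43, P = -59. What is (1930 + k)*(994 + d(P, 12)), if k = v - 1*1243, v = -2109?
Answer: -1352322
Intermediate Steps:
k = -3352 (k = -2109 - 1*1243 = -2109 - 1243 = -3352)
(1930 + k)*(994 + d(P, 12)) = (1930 - 3352)*(994 - 43) = -1422*951 = -1352322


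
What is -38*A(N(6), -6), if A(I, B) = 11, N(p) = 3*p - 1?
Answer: -418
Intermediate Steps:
N(p) = -1 + 3*p
-38*A(N(6), -6) = -38*11 = -418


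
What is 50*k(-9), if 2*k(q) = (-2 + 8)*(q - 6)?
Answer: -2250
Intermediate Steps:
k(q) = -18 + 3*q (k(q) = ((-2 + 8)*(q - 6))/2 = (6*(-6 + q))/2 = (-36 + 6*q)/2 = -18 + 3*q)
50*k(-9) = 50*(-18 + 3*(-9)) = 50*(-18 - 27) = 50*(-45) = -2250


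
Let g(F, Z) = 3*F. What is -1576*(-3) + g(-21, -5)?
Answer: 4665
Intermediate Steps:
-1576*(-3) + g(-21, -5) = -1576*(-3) + 3*(-21) = -197*(-24) - 63 = 4728 - 63 = 4665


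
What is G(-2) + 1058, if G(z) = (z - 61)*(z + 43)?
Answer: -1525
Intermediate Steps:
G(z) = (-61 + z)*(43 + z)
G(-2) + 1058 = (-2623 + (-2)² - 18*(-2)) + 1058 = (-2623 + 4 + 36) + 1058 = -2583 + 1058 = -1525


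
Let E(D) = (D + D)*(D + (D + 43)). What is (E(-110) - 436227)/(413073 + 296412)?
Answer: -132429/236495 ≈ -0.55997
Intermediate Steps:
E(D) = 2*D*(43 + 2*D) (E(D) = (2*D)*(D + (43 + D)) = (2*D)*(43 + 2*D) = 2*D*(43 + 2*D))
(E(-110) - 436227)/(413073 + 296412) = (2*(-110)*(43 + 2*(-110)) - 436227)/(413073 + 296412) = (2*(-110)*(43 - 220) - 436227)/709485 = (2*(-110)*(-177) - 436227)*(1/709485) = (38940 - 436227)*(1/709485) = -397287*1/709485 = -132429/236495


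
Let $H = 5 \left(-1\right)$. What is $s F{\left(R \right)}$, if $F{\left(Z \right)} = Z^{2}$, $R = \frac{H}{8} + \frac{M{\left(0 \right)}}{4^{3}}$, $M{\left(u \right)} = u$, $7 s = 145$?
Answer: $\frac{3625}{448} \approx 8.0915$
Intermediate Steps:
$H = -5$
$s = \frac{145}{7}$ ($s = \frac{1}{7} \cdot 145 = \frac{145}{7} \approx 20.714$)
$R = - \frac{5}{8}$ ($R = - \frac{5}{8} + \frac{0}{4^{3}} = \left(-5\right) \frac{1}{8} + \frac{0}{64} = - \frac{5}{8} + 0 \cdot \frac{1}{64} = - \frac{5}{8} + 0 = - \frac{5}{8} \approx -0.625$)
$s F{\left(R \right)} = \frac{145 \left(- \frac{5}{8}\right)^{2}}{7} = \frac{145}{7} \cdot \frac{25}{64} = \frac{3625}{448}$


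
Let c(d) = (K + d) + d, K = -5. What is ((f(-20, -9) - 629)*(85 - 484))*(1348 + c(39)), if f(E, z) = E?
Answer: 367969371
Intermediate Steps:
c(d) = -5 + 2*d (c(d) = (-5 + d) + d = -5 + 2*d)
((f(-20, -9) - 629)*(85 - 484))*(1348 + c(39)) = ((-20 - 629)*(85 - 484))*(1348 + (-5 + 2*39)) = (-649*(-399))*(1348 + (-5 + 78)) = 258951*(1348 + 73) = 258951*1421 = 367969371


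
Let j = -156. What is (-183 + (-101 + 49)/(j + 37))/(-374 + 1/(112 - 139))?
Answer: 586575/1201781 ≈ 0.48809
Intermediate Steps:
(-183 + (-101 + 49)/(j + 37))/(-374 + 1/(112 - 139)) = (-183 + (-101 + 49)/(-156 + 37))/(-374 + 1/(112 - 139)) = (-183 - 52/(-119))/(-374 + 1/(-27)) = (-183 - 52*(-1/119))/(-374 - 1/27) = (-183 + 52/119)/(-10099/27) = -21725/119*(-27/10099) = 586575/1201781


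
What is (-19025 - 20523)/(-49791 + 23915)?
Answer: 9887/6469 ≈ 1.5284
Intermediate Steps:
(-19025 - 20523)/(-49791 + 23915) = -39548/(-25876) = -39548*(-1/25876) = 9887/6469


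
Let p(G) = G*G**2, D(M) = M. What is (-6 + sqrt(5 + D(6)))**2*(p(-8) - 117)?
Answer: -29563 + 7548*sqrt(11) ≈ -4529.1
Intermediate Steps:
p(G) = G**3
(-6 + sqrt(5 + D(6)))**2*(p(-8) - 117) = (-6 + sqrt(5 + 6))**2*((-8)**3 - 117) = (-6 + sqrt(11))**2*(-512 - 117) = (-6 + sqrt(11))**2*(-629) = -629*(-6 + sqrt(11))**2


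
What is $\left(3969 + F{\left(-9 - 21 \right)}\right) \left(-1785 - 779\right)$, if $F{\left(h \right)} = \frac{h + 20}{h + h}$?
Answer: $- \frac{30530830}{3} \approx -1.0177 \cdot 10^{7}$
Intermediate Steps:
$F{\left(h \right)} = \frac{20 + h}{2 h}$
$\left(3969 + F{\left(-9 - 21 \right)}\right) \left(-1785 - 779\right) = \left(3969 + \frac{20 - 30}{2 \left(-9 - 21\right)}\right) \left(-1785 - 779\right) = \left(3969 + \frac{20 - 30}{2 \left(-30\right)}\right) \left(-2564\right) = \left(3969 + \frac{1}{2} \left(- \frac{1}{30}\right) \left(-10\right)\right) \left(-2564\right) = \left(3969 + \frac{1}{6}\right) \left(-2564\right) = \frac{23815}{6} \left(-2564\right) = - \frac{30530830}{3}$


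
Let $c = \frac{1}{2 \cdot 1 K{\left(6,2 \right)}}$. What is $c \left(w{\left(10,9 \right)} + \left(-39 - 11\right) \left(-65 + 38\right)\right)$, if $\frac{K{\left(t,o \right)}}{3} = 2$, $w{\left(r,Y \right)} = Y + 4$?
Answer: $\frac{1363}{12} \approx 113.58$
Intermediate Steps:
$w{\left(r,Y \right)} = 4 + Y$
$K{\left(t,o \right)} = 6$ ($K{\left(t,o \right)} = 3 \cdot 2 = 6$)
$c = \frac{1}{12}$ ($c = \frac{1}{2 \cdot 1 \cdot 6} = \frac{1}{2 \cdot 6} = \frac{1}{12} \approx 0.083333$)
$c \left(w{\left(10,9 \right)} + \left(-39 - 11\right) \left(-65 + 38\right)\right) = \frac{\left(4 + 9\right) + \left(-39 - 11\right) \left(-65 + 38\right)}{12} = \frac{13 - -1350}{12} = \frac{13 + 1350}{12} = \frac{1}{12} \cdot 1363 = \frac{1363}{12}$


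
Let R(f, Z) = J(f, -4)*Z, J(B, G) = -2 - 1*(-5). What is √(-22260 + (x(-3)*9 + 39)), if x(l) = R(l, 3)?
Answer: 6*I*√615 ≈ 148.8*I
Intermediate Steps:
J(B, G) = 3 (J(B, G) = -2 + 5 = 3)
R(f, Z) = 3*Z
x(l) = 9 (x(l) = 3*3 = 9)
√(-22260 + (x(-3)*9 + 39)) = √(-22260 + (9*9 + 39)) = √(-22260 + (81 + 39)) = √(-22260 + 120) = √(-22140) = 6*I*√615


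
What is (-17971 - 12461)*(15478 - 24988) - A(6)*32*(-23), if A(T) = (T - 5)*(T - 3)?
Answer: 289410528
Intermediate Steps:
A(T) = (-5 + T)*(-3 + T)
(-17971 - 12461)*(15478 - 24988) - A(6)*32*(-23) = (-17971 - 12461)*(15478 - 24988) - (15 + 6² - 8*6)*32*(-23) = -30432*(-9510) - (15 + 36 - 48)*32*(-23) = 289408320 - 3*32*(-23) = 289408320 - 96*(-23) = 289408320 - 1*(-2208) = 289408320 + 2208 = 289410528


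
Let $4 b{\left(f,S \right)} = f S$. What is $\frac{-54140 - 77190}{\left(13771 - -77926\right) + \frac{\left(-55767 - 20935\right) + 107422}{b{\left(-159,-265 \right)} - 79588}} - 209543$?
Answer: $- \frac{5307372259720977}{25328147369} \approx -2.0954 \cdot 10^{5}$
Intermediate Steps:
$b{\left(f,S \right)} = \frac{S f}{4}$ ($b{\left(f,S \right)} = \frac{f S}{4} = \frac{S f}{4}$)
$\frac{-54140 - 77190}{\left(13771 - -77926\right) + \frac{\left(-55767 - 20935\right) + 107422}{b{\left(-159,-265 \right)} - 79588}} - 209543 = \frac{-54140 - 77190}{\left(13771 - -77926\right) + \frac{\left(-55767 - 20935\right) + 107422}{\frac{1}{4} \left(-265\right) \left(-159\right) - 79588}} - 209543 = - \frac{131330}{\left(13771 + 77926\right) + \frac{\left(-55767 - 20935\right) + 107422}{\frac{42135}{4} - 79588}} - 209543 = - \frac{131330}{91697 + \frac{-76702 + 107422}{- \frac{276217}{4}}} - 209543 = - \frac{131330}{91697 + 30720 \left(- \frac{4}{276217}\right)} - 209543 = - \frac{131330}{91697 - \frac{122880}{276217}} - 209543 = - \frac{131330}{\frac{25328147369}{276217}} - 209543 = \left(-131330\right) \frac{276217}{25328147369} - 209543 = - \frac{36275578610}{25328147369} - 209543 = - \frac{5307372259720977}{25328147369}$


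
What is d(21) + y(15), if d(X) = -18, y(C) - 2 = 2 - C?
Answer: -29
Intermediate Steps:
y(C) = 4 - C (y(C) = 2 + (2 - C) = 4 - C)
d(21) + y(15) = -18 + (4 - 1*15) = -18 + (4 - 15) = -18 - 11 = -29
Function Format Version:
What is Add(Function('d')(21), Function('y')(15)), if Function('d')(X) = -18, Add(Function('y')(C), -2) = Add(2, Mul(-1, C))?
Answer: -29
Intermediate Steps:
Function('y')(C) = Add(4, Mul(-1, C)) (Function('y')(C) = Add(2, Add(2, Mul(-1, C))) = Add(4, Mul(-1, C)))
Add(Function('d')(21), Function('y')(15)) = Add(-18, Add(4, Mul(-1, 15))) = Add(-18, Add(4, -15)) = Add(-18, -11) = -29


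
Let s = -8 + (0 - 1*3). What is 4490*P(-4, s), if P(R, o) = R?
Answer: -17960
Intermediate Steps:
s = -11 (s = -8 + (0 - 3) = -8 - 3 = -11)
4490*P(-4, s) = 4490*(-4) = -17960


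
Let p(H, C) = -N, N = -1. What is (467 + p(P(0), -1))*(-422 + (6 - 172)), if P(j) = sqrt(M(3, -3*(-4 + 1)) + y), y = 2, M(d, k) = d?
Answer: -275184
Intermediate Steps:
P(j) = sqrt(5) (P(j) = sqrt(3 + 2) = sqrt(5))
p(H, C) = 1 (p(H, C) = -1*(-1) = 1)
(467 + p(P(0), -1))*(-422 + (6 - 172)) = (467 + 1)*(-422 + (6 - 172)) = 468*(-422 - 166) = 468*(-588) = -275184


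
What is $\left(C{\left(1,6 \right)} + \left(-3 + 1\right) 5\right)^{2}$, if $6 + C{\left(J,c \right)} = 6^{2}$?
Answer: $400$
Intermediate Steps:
$C{\left(J,c \right)} = 30$ ($C{\left(J,c \right)} = -6 + 6^{2} = -6 + 36 = 30$)
$\left(C{\left(1,6 \right)} + \left(-3 + 1\right) 5\right)^{2} = \left(30 + \left(-3 + 1\right) 5\right)^{2} = \left(30 - 10\right)^{2} = 20^{2} = 400$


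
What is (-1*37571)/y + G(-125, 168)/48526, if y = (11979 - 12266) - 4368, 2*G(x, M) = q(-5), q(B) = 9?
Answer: 191914873/23777740 ≈ 8.0712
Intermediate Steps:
G(x, M) = 9/2 (G(x, M) = (1/2)*9 = 9/2)
y = -4655 (y = -287 - 4368 = -4655)
(-1*37571)/y + G(-125, 168)/48526 = -1*37571/(-4655) + (9/2)/48526 = -37571*(-1/4655) + (9/2)*(1/48526) = 37571/4655 + 9/97052 = 191914873/23777740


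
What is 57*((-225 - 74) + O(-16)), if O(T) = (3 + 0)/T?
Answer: -272859/16 ≈ -17054.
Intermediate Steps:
O(T) = 3/T
57*((-225 - 74) + O(-16)) = 57*((-225 - 74) + 3/(-16)) = 57*(-299 + 3*(-1/16)) = 57*(-299 - 3/16) = 57*(-4787/16) = -272859/16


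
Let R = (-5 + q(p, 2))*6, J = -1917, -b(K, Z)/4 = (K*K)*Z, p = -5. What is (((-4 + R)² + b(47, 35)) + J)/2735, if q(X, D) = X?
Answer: -307081/2735 ≈ -112.28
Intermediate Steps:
b(K, Z) = -4*Z*K² (b(K, Z) = -4*K*K*Z = -4*K²*Z = -4*Z*K²)
R = -60 (R = (-5 - 5)*6 = -10*6 = -60)
(((-4 + R)² + b(47, 35)) + J)/2735 = (((-4 - 60)² - 4*35*47²) - 1917)/2735 = (((-64)² - 4*35*2209) - 1917)*(1/2735) = ((4096 - 309260) - 1917)*(1/2735) = (-305164 - 1917)*(1/2735) = -307081*1/2735 = -307081/2735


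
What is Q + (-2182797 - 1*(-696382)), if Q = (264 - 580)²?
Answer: -1386559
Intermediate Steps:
Q = 99856 (Q = (-316)² = 99856)
Q + (-2182797 - 1*(-696382)) = 99856 + (-2182797 - 1*(-696382)) = 99856 + (-2182797 + 696382) = 99856 - 1486415 = -1386559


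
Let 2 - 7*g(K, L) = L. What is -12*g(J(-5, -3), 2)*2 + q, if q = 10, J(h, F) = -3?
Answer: 10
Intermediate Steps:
g(K, L) = 2/7 - L/7
-12*g(J(-5, -3), 2)*2 + q = -12*(2/7 - ⅐*2)*2 + 10 = -12*(2/7 - 2/7)*2 + 10 = -0*2 + 10 = -12*0 + 10 = 0 + 10 = 10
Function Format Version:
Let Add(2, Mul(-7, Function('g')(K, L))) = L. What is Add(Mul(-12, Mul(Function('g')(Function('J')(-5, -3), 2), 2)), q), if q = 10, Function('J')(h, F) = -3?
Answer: 10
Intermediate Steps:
Function('g')(K, L) = Add(Rational(2, 7), Mul(Rational(-1, 7), L))
Add(Mul(-12, Mul(Function('g')(Function('J')(-5, -3), 2), 2)), q) = Add(Mul(-12, Mul(Add(Rational(2, 7), Mul(Rational(-1, 7), 2)), 2)), 10) = Add(Mul(-12, Mul(Add(Rational(2, 7), Rational(-2, 7)), 2)), 10) = Add(Mul(-12, Mul(0, 2)), 10) = Add(Mul(-12, 0), 10) = Add(0, 10) = 10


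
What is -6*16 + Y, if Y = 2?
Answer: -94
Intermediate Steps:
-6*16 + Y = -6*16 + 2 = -96 + 2 = -94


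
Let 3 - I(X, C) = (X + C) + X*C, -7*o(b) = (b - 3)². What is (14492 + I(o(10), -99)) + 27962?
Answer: 41870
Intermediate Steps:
o(b) = -(-3 + b)²/7 (o(b) = -(b - 3)²/7 = -(-3 + b)²/7)
I(X, C) = 3 - C - X - C*X (I(X, C) = 3 - ((X + C) + X*C) = 3 - ((C + X) + C*X) = 3 - (C + X + C*X) = 3 + (-C - X - C*X) = 3 - C - X - C*X)
(14492 + I(o(10), -99)) + 27962 = (14492 + (3 - 1*(-99) - (-1)*(-3 + 10)²/7 - 1*(-99)*(-(-3 + 10)²/7))) + 27962 = (14492 + (3 + 99 - (-1)*7²/7 - 1*(-99)*(-⅐*7²))) + 27962 = (14492 + (3 + 99 - (-1)*49/7 - 1*(-99)*(-⅐*49))) + 27962 = (14492 + (3 + 99 - 1*(-7) - 1*(-99)*(-7))) + 27962 = (14492 + (3 + 99 + 7 - 693)) + 27962 = (14492 - 584) + 27962 = 13908 + 27962 = 41870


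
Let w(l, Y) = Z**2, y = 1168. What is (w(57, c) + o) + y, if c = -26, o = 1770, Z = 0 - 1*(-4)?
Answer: 2954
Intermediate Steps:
Z = 4 (Z = 0 + 4 = 4)
w(l, Y) = 16 (w(l, Y) = 4**2 = 16)
(w(57, c) + o) + y = (16 + 1770) + 1168 = 1786 + 1168 = 2954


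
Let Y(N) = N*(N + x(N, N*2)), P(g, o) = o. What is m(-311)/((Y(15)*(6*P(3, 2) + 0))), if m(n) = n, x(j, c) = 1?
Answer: -311/2880 ≈ -0.10799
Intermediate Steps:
Y(N) = N*(1 + N) (Y(N) = N*(N + 1) = N*(1 + N))
m(-311)/((Y(15)*(6*P(3, 2) + 0))) = -311*1/(15*(1 + 15)*(6*2 + 0)) = -311*1/(240*(12 + 0)) = -311/(240*12) = -311/2880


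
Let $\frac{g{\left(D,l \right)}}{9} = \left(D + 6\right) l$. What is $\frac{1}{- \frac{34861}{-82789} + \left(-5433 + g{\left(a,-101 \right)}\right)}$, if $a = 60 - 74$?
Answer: $\frac{82789}{152283832} \approx 0.00054365$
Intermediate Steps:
$a = -14$
$g{\left(D,l \right)} = 9 l \left(6 + D\right)$ ($g{\left(D,l \right)} = 9 \left(D + 6\right) l = 9 \left(6 + D\right) l = 9 l \left(6 + D\right)$)
$\frac{1}{- \frac{34861}{-82789} + \left(-5433 + g{\left(a,-101 \right)}\right)} = \frac{1}{- \frac{34861}{-82789} - \left(5433 + 909 \left(6 - 14\right)\right)} = \frac{1}{\left(-34861\right) \left(- \frac{1}{82789}\right) - \left(5433 + 909 \left(-8\right)\right)} = \frac{1}{\frac{34861}{82789} + \left(-5433 + 7272\right)} = \frac{1}{\frac{34861}{82789} + 1839} = \frac{1}{\frac{152283832}{82789}} = \frac{82789}{152283832}$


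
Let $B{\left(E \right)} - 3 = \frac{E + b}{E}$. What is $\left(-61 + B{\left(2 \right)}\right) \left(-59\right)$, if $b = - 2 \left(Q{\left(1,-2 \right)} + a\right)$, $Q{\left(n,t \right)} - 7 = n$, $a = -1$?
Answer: $3776$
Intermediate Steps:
$Q{\left(n,t \right)} = 7 + n$
$b = -14$ ($b = - 2 \left(\left(7 + 1\right) - 1\right) = - 2 \left(8 - 1\right) = \left(-2\right) 7 = -14$)
$B{\left(E \right)} = 3 + \frac{-14 + E}{E}$ ($B{\left(E \right)} = 3 + \frac{E - 14}{E} = 3 + \frac{-14 + E}{E}$)
$\left(-61 + B{\left(2 \right)}\right) \left(-59\right) = \left(-61 + \left(4 - \frac{14}{2}\right)\right) \left(-59\right) = \left(-61 + \left(4 - 7\right)\right) \left(-59\right) = \left(-61 - 3\right) \left(-59\right) = \left(-64\right) \left(-59\right) = 3776$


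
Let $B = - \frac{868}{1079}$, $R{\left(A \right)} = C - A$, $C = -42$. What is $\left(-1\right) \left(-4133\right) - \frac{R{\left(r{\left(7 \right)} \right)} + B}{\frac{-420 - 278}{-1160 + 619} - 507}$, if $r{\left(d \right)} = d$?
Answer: $\frac{1220042987824}{295202531} \approx 4132.9$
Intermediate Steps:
$R{\left(A \right)} = -42 - A$
$B = - \frac{868}{1079}$ ($B = \left(-868\right) \frac{1}{1079} = - \frac{868}{1079} \approx -0.80445$)
$\left(-1\right) \left(-4133\right) - \frac{R{\left(r{\left(7 \right)} \right)} + B}{\frac{-420 - 278}{-1160 + 619} - 507} = \left(-1\right) \left(-4133\right) - \frac{\left(-42 - 7\right) - \frac{868}{1079}}{\frac{-420 - 278}{-1160 + 619} - 507} = 4133 - \frac{\left(-42 - 7\right) - \frac{868}{1079}}{- \frac{698}{-541} - 507} = 4133 - \frac{-49 - \frac{868}{1079}}{\left(-698\right) \left(- \frac{1}{541}\right) - 507} = 4133 - - \frac{53739}{1079 \left(\frac{698}{541} - 507\right)} = 4133 - - \frac{53739}{1079 \left(- \frac{273589}{541}\right)} = 4133 - \left(- \frac{53739}{1079}\right) \left(- \frac{541}{273589}\right) = 4133 - \frac{29072799}{295202531} = \frac{1220042987824}{295202531}$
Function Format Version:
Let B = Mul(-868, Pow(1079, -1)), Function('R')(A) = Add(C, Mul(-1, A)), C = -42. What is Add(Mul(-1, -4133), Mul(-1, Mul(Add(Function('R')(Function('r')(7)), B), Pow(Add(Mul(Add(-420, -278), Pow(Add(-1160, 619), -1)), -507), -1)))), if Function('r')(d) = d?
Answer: Rational(1220042987824, 295202531) ≈ 4132.9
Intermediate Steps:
Function('R')(A) = Add(-42, Mul(-1, A))
B = Rational(-868, 1079) (B = Mul(-868, Rational(1, 1079)) = Rational(-868, 1079) ≈ -0.80445)
Add(Mul(-1, -4133), Mul(-1, Mul(Add(Function('R')(Function('r')(7)), B), Pow(Add(Mul(Add(-420, -278), Pow(Add(-1160, 619), -1)), -507), -1)))) = Add(Mul(-1, -4133), Mul(-1, Mul(Add(Add(-42, Mul(-1, 7)), Rational(-868, 1079)), Pow(Add(Mul(Add(-420, -278), Pow(Add(-1160, 619), -1)), -507), -1)))) = Add(4133, Mul(-1, Mul(Add(Add(-42, -7), Rational(-868, 1079)), Pow(Add(Mul(-698, Pow(-541, -1)), -507), -1)))) = Add(4133, Mul(-1, Mul(Add(-49, Rational(-868, 1079)), Pow(Add(Mul(-698, Rational(-1, 541)), -507), -1)))) = Add(4133, Mul(-1, Mul(Rational(-53739, 1079), Pow(Add(Rational(698, 541), -507), -1)))) = Add(4133, Mul(-1, Mul(Rational(-53739, 1079), Pow(Rational(-273589, 541), -1)))) = Add(4133, Mul(-1, Mul(Rational(-53739, 1079), Rational(-541, 273589)))) = Add(4133, Mul(-1, Rational(29072799, 295202531))) = Add(4133, Rational(-29072799, 295202531)) = Rational(1220042987824, 295202531)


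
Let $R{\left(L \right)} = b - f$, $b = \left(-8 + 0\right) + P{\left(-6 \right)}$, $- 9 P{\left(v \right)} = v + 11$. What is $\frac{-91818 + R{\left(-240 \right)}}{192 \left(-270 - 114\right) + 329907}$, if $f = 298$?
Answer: $- \frac{829121}{2305611} \approx -0.35961$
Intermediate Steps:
$P{\left(v \right)} = - \frac{11}{9} - \frac{v}{9}$ ($P{\left(v \right)} = - \frac{v + 11}{9} = - \frac{11 + v}{9} = - \frac{11}{9} - \frac{v}{9}$)
$b = - \frac{77}{9}$ ($b = \left(-8 + 0\right) - \frac{5}{9} = -8 + \left(- \frac{11}{9} + \frac{2}{3}\right) = -8 - \frac{5}{9} = - \frac{77}{9} \approx -8.5556$)
$R{\left(L \right)} = - \frac{2759}{9}$ ($R{\left(L \right)} = - \frac{77}{9} - 298 = - \frac{2759}{9}$)
$\frac{-91818 + R{\left(-240 \right)}}{192 \left(-270 - 114\right) + 329907} = \frac{-91818 - \frac{2759}{9}}{192 \left(-270 - 114\right) + 329907} = - \frac{829121}{9 \left(192 \left(-384\right) + 329907\right)} = - \frac{829121}{9 \left(-73728 + 329907\right)} = - \frac{829121}{9 \cdot 256179} = \left(- \frac{829121}{9}\right) \frac{1}{256179} = - \frac{829121}{2305611}$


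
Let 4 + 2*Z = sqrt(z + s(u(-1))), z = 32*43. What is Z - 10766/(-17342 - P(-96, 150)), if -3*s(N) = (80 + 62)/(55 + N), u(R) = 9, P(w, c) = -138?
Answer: -11821/8602 + 5*sqrt(31686)/48 ≈ 17.168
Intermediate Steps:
s(N) = -142/(3*(55 + N)) (s(N) = -(80 + 62)/(3*(55 + N)) = -142/(3*(55 + N)))
z = 1376
Z = -2 + 5*sqrt(31686)/48 (Z = -2 + sqrt(1376 - 142/(165 + 3*9))/2 = -2 + sqrt(1376 - 142/(165 + 27))/2 = -2 + sqrt(1376 - 142/192)/2 = -2 + sqrt(1376 - 142*1/192)/2 = -2 + sqrt(1376 - 71/96)/2 = -2 + sqrt(132025/96)/2 = -2 + (5*sqrt(31686)/24)/2 = -2 + 5*sqrt(31686)/48 ≈ 16.542)
Z - 10766/(-17342 - P(-96, 150)) = (-2 + 5*sqrt(31686)/48) - 10766/(-17342 - 1*(-138)) = (-2 + 5*sqrt(31686)/48) - 10766/(-17342 + 138) = (-2 + 5*sqrt(31686)/48) - 10766/(-17204) = (-2 + 5*sqrt(31686)/48) - 10766*(-1/17204) = (-2 + 5*sqrt(31686)/48) + 5383/8602 = -11821/8602 + 5*sqrt(31686)/48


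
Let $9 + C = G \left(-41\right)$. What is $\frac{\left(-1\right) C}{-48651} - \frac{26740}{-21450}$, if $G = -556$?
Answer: $\frac{59656963}{34785465} \approx 1.715$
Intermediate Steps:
$C = 22787$ ($C = -9 - -22796 = -9 + 22796 = 22787$)
$\frac{\left(-1\right) C}{-48651} - \frac{26740}{-21450} = \frac{\left(-1\right) 22787}{-48651} - \frac{26740}{-21450} = \left(-22787\right) \left(- \frac{1}{48651}\right) - - \frac{2674}{2145} = \frac{22787}{48651} + \frac{2674}{2145} = \frac{59656963}{34785465}$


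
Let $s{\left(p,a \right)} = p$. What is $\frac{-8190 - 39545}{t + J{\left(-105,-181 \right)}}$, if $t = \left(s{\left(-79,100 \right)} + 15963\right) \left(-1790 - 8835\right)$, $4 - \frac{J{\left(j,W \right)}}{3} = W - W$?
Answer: $\frac{47735}{168767488} \approx 0.00028284$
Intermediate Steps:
$J{\left(j,W \right)} = 12$ ($J{\left(j,W \right)} = 12 - 3 \left(W - W\right) = 12 - 0 = 12 + 0 = 12$)
$t = -168767500$ ($t = \left(-79 + 15963\right) \left(-1790 - 8835\right) = 15884 \left(-10625\right) = -168767500$)
$\frac{-8190 - 39545}{t + J{\left(-105,-181 \right)}} = \frac{-8190 - 39545}{-168767500 + 12} = - \frac{47735}{-168767488} = \left(-47735\right) \left(- \frac{1}{168767488}\right) = \frac{47735}{168767488}$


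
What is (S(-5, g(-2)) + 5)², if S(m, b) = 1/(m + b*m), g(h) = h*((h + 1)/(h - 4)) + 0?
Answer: 2209/100 ≈ 22.090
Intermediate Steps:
g(h) = h*(1 + h)/(-4 + h) (g(h) = h*((1 + h)/(-4 + h)) + 0 = h*(1 + h)/(-4 + h) + 0 = h*(1 + h)/(-4 + h))
(S(-5, g(-2)) + 5)² = (1/((-5)*(1 - 2*(1 - 2)/(-4 - 2))) + 5)² = (-1/(5*(1 - 2*(-1)/(-6))) + 5)² = (-1/(5*(1 - 2*(-⅙)*(-1))) + 5)² = (-1/(5*(1 - ⅓)) + 5)² = (-1/(5*⅔) + 5)² = (-⅕*3/2 + 5)² = (-3/10 + 5)² = (47/10)² = 2209/100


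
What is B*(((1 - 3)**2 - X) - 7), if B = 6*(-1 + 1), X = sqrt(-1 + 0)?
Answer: 0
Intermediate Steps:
X = I (X = sqrt(-1) = I ≈ 1.0*I)
B = 0 (B = 6*0 = 0)
B*(((1 - 3)**2 - X) - 7) = 0*(((1 - 3)**2 - I) - 7) = 0*(((-2)**2 - I) - 7) = 0*((4 - I) - 7) = 0*(-3 - I) = 0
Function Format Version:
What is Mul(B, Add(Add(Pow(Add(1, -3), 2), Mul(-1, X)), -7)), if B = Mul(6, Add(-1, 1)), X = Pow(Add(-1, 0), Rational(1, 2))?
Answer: 0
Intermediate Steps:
X = I (X = Pow(-1, Rational(1, 2)) = I ≈ Mul(1.0000, I))
B = 0 (B = Mul(6, 0) = 0)
Mul(B, Add(Add(Pow(Add(1, -3), 2), Mul(-1, X)), -7)) = Mul(0, Add(Add(Pow(Add(1, -3), 2), Mul(-1, I)), -7)) = Mul(0, Add(Add(Pow(-2, 2), Mul(-1, I)), -7)) = Mul(0, Add(Add(4, Mul(-1, I)), -7)) = Mul(0, Add(-3, Mul(-1, I))) = 0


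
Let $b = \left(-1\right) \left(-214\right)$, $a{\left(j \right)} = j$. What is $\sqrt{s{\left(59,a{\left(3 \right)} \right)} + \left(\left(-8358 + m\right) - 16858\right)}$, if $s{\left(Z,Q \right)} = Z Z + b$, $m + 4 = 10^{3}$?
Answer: $5 i \sqrt{821} \approx 143.27 i$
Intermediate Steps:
$b = 214$
$m = 996$ ($m = -4 + 10^{3} = -4 + 1000 = 996$)
$s{\left(Z,Q \right)} = 214 + Z^{2}$ ($s{\left(Z,Q \right)} = Z Z + 214 = Z^{2} + 214 = 214 + Z^{2}$)
$\sqrt{s{\left(59,a{\left(3 \right)} \right)} + \left(\left(-8358 + m\right) - 16858\right)} = \sqrt{\left(214 + 59^{2}\right) + \left(\left(-8358 + 996\right) - 16858\right)} = \sqrt{\left(214 + 3481\right) - 24220} = \sqrt{3695 - 24220} = \sqrt{-20525} = 5 i \sqrt{821}$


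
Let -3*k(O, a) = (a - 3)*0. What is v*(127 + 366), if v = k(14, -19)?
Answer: 0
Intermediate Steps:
k(O, a) = 0 (k(O, a) = -(a - 3)*0/3 = -(-3 + a)*0/3 = -⅓*0 = 0)
v = 0
v*(127 + 366) = 0*(127 + 366) = 0*493 = 0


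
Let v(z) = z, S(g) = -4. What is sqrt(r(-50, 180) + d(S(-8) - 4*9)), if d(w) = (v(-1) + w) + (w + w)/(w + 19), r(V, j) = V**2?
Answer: sqrt(1086099)/21 ≈ 49.627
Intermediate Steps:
d(w) = -1 + w + 2*w/(19 + w) (d(w) = (-1 + w) + (w + w)/(w + 19) = (-1 + w) + (2*w)/(19 + w) = (-1 + w) + 2*w/(19 + w) = -1 + w + 2*w/(19 + w))
sqrt(r(-50, 180) + d(S(-8) - 4*9)) = sqrt((-50)**2 + (-19 + (-4 - 4*9)**2 + 20*(-4 - 4*9))/(19 + (-4 - 4*9))) = sqrt(2500 + (-19 + (-4 - 1*36)**2 + 20*(-4 - 1*36))/(19 + (-4 - 1*36))) = sqrt(2500 + (-19 + (-4 - 36)**2 + 20*(-4 - 36))/(19 + (-4 - 36))) = sqrt(2500 + (-19 + (-40)**2 + 20*(-40))/(19 - 40)) = sqrt(2500 + (-19 + 1600 - 800)/(-21)) = sqrt(2500 - 1/21*781) = sqrt(2500 - 781/21) = sqrt(51719/21) = sqrt(1086099)/21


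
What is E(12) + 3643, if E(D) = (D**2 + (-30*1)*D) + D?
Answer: 3439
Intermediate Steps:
E(D) = D**2 - 29*D (E(D) = (D**2 - 30*D) + D = D**2 - 29*D)
E(12) + 3643 = 12*(-29 + 12) + 3643 = 12*(-17) + 3643 = -204 + 3643 = 3439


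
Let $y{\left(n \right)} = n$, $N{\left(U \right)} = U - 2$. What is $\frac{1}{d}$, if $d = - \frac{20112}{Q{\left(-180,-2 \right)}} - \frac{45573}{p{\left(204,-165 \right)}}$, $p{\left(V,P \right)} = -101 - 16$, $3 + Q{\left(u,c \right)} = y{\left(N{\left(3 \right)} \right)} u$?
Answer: $\frac{2379}{1188107} \approx 0.0020023$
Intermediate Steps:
$N{\left(U \right)} = -2 + U$ ($N{\left(U \right)} = U - 2 = -2 + U$)
$Q{\left(u,c \right)} = -3 + u$ ($Q{\left(u,c \right)} = -3 + \left(-2 + 3\right) u = -3 + 1 u = -3 + u$)
$p{\left(V,P \right)} = -117$
$d = \frac{1188107}{2379}$ ($d = - \frac{20112}{-3 - 180} - \frac{45573}{-117} = - \frac{20112}{-183} - - \frac{15191}{39} = \left(-20112\right) \left(- \frac{1}{183}\right) + \frac{15191}{39} = \frac{6704}{61} + \frac{15191}{39} = \frac{1188107}{2379} \approx 499.41$)
$\frac{1}{d} = \frac{1}{\frac{1188107}{2379}} = \frac{2379}{1188107}$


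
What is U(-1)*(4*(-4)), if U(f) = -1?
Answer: 16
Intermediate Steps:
U(-1)*(4*(-4)) = -4*(-4) = -1*(-16) = 16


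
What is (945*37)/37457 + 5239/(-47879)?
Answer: 16240132/19707733 ≈ 0.82405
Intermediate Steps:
(945*37)/37457 + 5239/(-47879) = 34965*(1/37457) + 5239*(-1/47879) = 4995/5351 - 403/3683 = 16240132/19707733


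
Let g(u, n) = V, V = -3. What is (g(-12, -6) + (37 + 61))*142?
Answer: 13490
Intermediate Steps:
g(u, n) = -3
(g(-12, -6) + (37 + 61))*142 = (-3 + (37 + 61))*142 = (-3 + 98)*142 = 95*142 = 13490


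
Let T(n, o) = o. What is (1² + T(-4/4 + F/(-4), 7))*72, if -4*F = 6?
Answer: 576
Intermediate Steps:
F = -3/2 (F = -¼*6 = -3/2 ≈ -1.5000)
(1² + T(-4/4 + F/(-4), 7))*72 = (1² + 7)*72 = (1 + 7)*72 = 8*72 = 576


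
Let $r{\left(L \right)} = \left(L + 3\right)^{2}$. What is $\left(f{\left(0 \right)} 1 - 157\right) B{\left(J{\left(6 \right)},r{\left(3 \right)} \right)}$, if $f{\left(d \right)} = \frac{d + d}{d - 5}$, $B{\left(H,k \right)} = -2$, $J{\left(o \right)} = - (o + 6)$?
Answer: $314$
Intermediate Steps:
$J{\left(o \right)} = -6 - o$ ($J{\left(o \right)} = - (6 + o) = -6 - o$)
$r{\left(L \right)} = \left(3 + L\right)^{2}$
$f{\left(d \right)} = \frac{2 d}{-5 + d}$
$\left(f{\left(0 \right)} 1 - 157\right) B{\left(J{\left(6 \right)},r{\left(3 \right)} \right)} = \left(2 \cdot 0 \frac{1}{-5 + 0} \cdot 1 - 157\right) \left(-2\right) = \left(2 \cdot 0 \frac{1}{-5} \cdot 1 - 157\right) \left(-2\right) = \left(2 \cdot 0 \left(- \frac{1}{5}\right) 1 - 157\right) \left(-2\right) = \left(0 \cdot 1 - 157\right) \left(-2\right) = \left(0 - 157\right) \left(-2\right) = \left(-157\right) \left(-2\right) = 314$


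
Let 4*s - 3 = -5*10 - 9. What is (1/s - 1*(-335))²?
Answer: 21986721/196 ≈ 1.1218e+5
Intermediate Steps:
s = -14 (s = ¾ + (-5*10 - 9)/4 = ¾ + (-50 - 9)/4 = ¾ + (¼)*(-59) = ¾ - 59/4 = -14)
(1/s - 1*(-335))² = (1/(-14) - 1*(-335))² = (-1/14 + 335)² = (4689/14)² = 21986721/196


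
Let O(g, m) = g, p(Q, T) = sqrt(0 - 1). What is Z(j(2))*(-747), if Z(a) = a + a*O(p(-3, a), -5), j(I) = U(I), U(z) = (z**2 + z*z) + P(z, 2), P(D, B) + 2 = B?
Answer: -5976 - 5976*I ≈ -5976.0 - 5976.0*I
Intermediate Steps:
P(D, B) = -2 + B
U(z) = 2*z**2 (U(z) = (z**2 + z*z) + (-2 + 2) = (z**2 + z**2) + 0 = 2*z**2 + 0 = 2*z**2)
j(I) = 2*I**2
p(Q, T) = I (p(Q, T) = sqrt(-1) = I)
Z(a) = a + I*a (Z(a) = a + a*I = a + I*a)
Z(j(2))*(-747) = ((2*2**2)*(1 + I))*(-747) = ((2*4)*(1 + I))*(-747) = (8*(1 + I))*(-747) = (8 + 8*I)*(-747) = -5976 - 5976*I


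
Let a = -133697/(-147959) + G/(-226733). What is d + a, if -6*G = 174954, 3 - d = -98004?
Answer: 252914913613847/2580552919 ≈ 98008.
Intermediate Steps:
d = 98007 (d = 3 - 1*(-98004) = 3 + 98004 = 98007)
G = -29159 (G = -⅙*174954 = -29159)
a = 2663681414/2580552919 (a = -133697/(-147959) - 29159/(-226733) = -133697*(-1/147959) - 29159*(-1/226733) = 133697/147959 + 2243/17441 = 2663681414/2580552919 ≈ 1.0322)
d + a = 98007 + 2663681414/2580552919 = 252914913613847/2580552919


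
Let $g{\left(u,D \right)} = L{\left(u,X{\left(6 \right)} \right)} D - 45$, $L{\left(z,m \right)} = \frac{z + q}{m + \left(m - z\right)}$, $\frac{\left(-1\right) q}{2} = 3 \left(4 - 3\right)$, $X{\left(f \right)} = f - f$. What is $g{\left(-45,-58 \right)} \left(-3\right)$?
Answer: $- \frac{311}{5} \approx -62.2$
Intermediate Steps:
$X{\left(f \right)} = 0$
$q = -6$ ($q = - 2 \cdot 3 \left(4 - 3\right) = - 2 \cdot 3 \cdot 1 = \left(-2\right) 3 = -6$)
$L{\left(z,m \right)} = \frac{-6 + z}{- z + 2 m}$ ($L{\left(z,m \right)} = \frac{z - 6}{m + \left(m - z\right)} = \frac{-6 + z}{- z + 2 m}$)
$g{\left(u,D \right)} = -45 - \frac{D \left(-6 + u\right)}{u}$ ($g{\left(u,D \right)} = \frac{-6 + u}{- u + 2 \cdot 0} D - 45 = \frac{-6 + u}{- u + 0} D - 45 = \frac{-6 + u}{\left(-1\right) u} D - 45 = - \frac{1}{u} \left(-6 + u\right) D - 45 = - \frac{-6 + u}{u} D - 45 = - \frac{D \left(-6 + u\right)}{u} - 45 = -45 - \frac{D \left(-6 + u\right)}{u}$)
$g{\left(-45,-58 \right)} \left(-3\right) = \left(-45 - -58 + 6 \left(-58\right) \frac{1}{-45}\right) \left(-3\right) = \left(-45 + 58 + 6 \left(-58\right) \left(- \frac{1}{45}\right)\right) \left(-3\right) = \left(-45 + 58 + \frac{116}{15}\right) \left(-3\right) = \frac{311}{15} \left(-3\right) = - \frac{311}{5}$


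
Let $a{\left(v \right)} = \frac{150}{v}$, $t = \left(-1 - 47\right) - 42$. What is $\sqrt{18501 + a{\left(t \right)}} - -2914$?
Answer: $2914 + \frac{\sqrt{166494}}{3} \approx 3050.0$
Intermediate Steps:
$t = -90$ ($t = -48 - 42 = -90$)
$\sqrt{18501 + a{\left(t \right)}} - -2914 = \sqrt{18501 + \frac{150}{-90}} - -2914 = \sqrt{18501 + 150 \left(- \frac{1}{90}\right)} + 2914 = \sqrt{18501 - \frac{5}{3}} + 2914 = \sqrt{\frac{55498}{3}} + 2914 = \frac{\sqrt{166494}}{3} + 2914 = 2914 + \frac{\sqrt{166494}}{3}$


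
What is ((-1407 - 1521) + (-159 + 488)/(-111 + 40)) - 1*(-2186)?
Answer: -53011/71 ≈ -746.63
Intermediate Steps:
((-1407 - 1521) + (-159 + 488)/(-111 + 40)) - 1*(-2186) = (-2928 + 329/(-71)) + 2186 = (-2928 + 329*(-1/71)) + 2186 = (-2928 - 329/71) + 2186 = -208217/71 + 2186 = -53011/71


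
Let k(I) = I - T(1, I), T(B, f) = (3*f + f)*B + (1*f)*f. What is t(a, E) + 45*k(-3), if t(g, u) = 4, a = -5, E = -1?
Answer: 4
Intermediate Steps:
T(B, f) = f² + 4*B*f (T(B, f) = (4*f)*B + f*f = 4*B*f + f² = f² + 4*B*f)
k(I) = I - I*(4 + I) (k(I) = I - I*(I + 4*1) = I - I*(I + 4) = I - I*(4 + I))
t(a, E) + 45*k(-3) = 4 + 45*(-3*(-3 - 1*(-3))) = 4 + 45*(-3*(-3 + 3)) = 4 + 45*(-3*0) = 4 + 45*0 = 4 + 0 = 4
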